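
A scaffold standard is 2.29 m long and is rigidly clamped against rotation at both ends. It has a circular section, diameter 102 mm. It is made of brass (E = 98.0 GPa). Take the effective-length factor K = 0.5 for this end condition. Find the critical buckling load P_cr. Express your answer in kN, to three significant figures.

P_cr ≈ 3920 kN

I = πd⁴/64 = π×102⁴/64 = 5.313×10^6 mm⁴
I = 5.313×10^6 mm⁴ = 5.313×10^-6 m⁴
Effective length L_e = K·L = 0.5 × 2.29 = 1.145 m
P_cr = π²EI / L_e² = π² × 98.0×10⁹ × 5.313×10^-6 / 1.145² = 3.920×10^6 N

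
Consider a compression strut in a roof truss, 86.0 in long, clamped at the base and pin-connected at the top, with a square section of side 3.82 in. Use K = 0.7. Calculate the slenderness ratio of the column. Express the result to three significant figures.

For a square r = a/√12 = 3.82/√12 = 1.103 in
L_e = K·L = 0.7 × 86.0 = 60.20 in
λ = L_e / r_min = 60.200 / 1.103 = 54.6

λ ≈ 54.6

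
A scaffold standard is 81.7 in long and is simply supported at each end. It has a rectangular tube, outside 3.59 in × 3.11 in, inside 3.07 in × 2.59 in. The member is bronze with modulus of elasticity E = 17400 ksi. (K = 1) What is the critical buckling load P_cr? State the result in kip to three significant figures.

P_cr ≈ 117 kip

Weak-axis I_min = (h_o·b_o³ − h_i·b_i³)/12 with b_o = 3.11, b_i = 2.590 in (shorter outer/inner sides).
I_min = (3.59×3.11³ − 3.070×2.590³)/12 = 4.554 in⁴
Effective length L_e = K·L = 1 × 81.7 = 81.70 in
P_cr = π²EI / L_e² = π² × 17400×10³ × 4.554 / 81.70² = 1.172×10^5 lb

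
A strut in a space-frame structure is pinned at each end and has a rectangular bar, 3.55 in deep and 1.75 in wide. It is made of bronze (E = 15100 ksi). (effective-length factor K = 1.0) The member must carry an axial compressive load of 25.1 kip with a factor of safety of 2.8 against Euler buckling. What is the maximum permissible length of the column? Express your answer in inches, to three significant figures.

Buckling occurs about the weak axis: I_min = h·b³/12 with b = 1.75 in (the shorter side).
I_min = 3.55×1.75³/12 = 1.585 in⁴
Required critical load P_cr = n·P = 2.8 × 25.1 = 70.28 kip = 7.028×10^4 lb
From P_cr = π²EI/(K·L)²:  L = (1/K)·√(π²EI/P_cr) = (1/1)·√(π²×1.51×10^7×1.585/7.028×10^4)
L = 58.0 in

L_max ≈ 58.0 in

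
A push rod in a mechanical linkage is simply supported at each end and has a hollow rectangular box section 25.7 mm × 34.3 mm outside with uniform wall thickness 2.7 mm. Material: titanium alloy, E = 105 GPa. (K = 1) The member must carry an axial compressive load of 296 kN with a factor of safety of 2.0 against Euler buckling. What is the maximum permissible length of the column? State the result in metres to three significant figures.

L_max ≈ 0.223 m

Inner dimensions: h_i = 34.3 − 2×2.7 = 28.90 mm, b_i = 25.7 − 2×2.7 = 20.30 mm
Weak-axis I_min = (h_o·b_o³ − h_i·b_i³)/12 with b_o = 25.7, b_i = 20.30 mm (shorter outer/inner sides).
I_min = (34.3×25.7³ − 28.90×20.30³)/12 = 2.837×10^4 mm⁴
I = 2.837×10^-8 m⁴
Required critical load P_cr = n·P = 2.0 × 296 = 592.0 kN = 5.920×10^5 N
From P_cr = π²EI/(K·L)²:  L = (1/K)·√(π²EI/P_cr) = (1/1)·√(π²×1.05×10^11×2.837×10^-8/5.920×10^5)
L = 0.223 m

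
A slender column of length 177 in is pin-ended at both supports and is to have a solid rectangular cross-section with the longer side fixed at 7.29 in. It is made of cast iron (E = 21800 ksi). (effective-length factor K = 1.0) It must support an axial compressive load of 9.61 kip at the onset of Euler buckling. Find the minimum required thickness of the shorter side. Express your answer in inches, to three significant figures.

L_e = K·L = 1 × 177 = 177.0 in
Required I = P_cr·L_e²/(π²E) = 9.610×10^3 × 177.0² / (π² × 2.18×10^7) = 1.399 in⁴
Rectangle, weak axis: I_min = h·b³/12 with h = 7.29 in fixed  ⇒  b = (12I/h)^(1/3) = 1.32 in

b ≈ 1.32 in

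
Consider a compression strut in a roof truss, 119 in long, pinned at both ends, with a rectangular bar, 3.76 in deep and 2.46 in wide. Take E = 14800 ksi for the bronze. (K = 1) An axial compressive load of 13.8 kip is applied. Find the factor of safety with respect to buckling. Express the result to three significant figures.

n ≈ 3.49

Buckling occurs about the weak axis: I_min = h·b³/12 with b = 2.46 in (the shorter side).
I_min = 3.76×2.46³/12 = 4.665 in⁴
Effective length L_e = K·L = 1 × 119 = 119.0 in
P_cr = π²EI / L_e² = π² × 14800×10³ × 4.665 / 119.0² = 4.811×10^4 lb
Factor of safety n = P_cr / P = 48.115 / 13.8 = 3.49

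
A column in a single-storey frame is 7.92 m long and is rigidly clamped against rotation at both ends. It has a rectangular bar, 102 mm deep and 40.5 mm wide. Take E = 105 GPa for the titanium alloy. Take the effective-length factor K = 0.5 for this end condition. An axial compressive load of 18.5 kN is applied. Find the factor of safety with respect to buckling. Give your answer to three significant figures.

Buckling occurs about the weak axis: I_min = h·b³/12 with b = 40.5 mm (the shorter side).
I_min = 102×40.5³/12 = 5.647×10^5 mm⁴
I = 5.647×10^5 mm⁴ = 5.647×10^-7 m⁴
Effective length L_e = K·L = 0.5 × 7.92 = 3.960 m
P_cr = π²EI / L_e² = π² × 105×10⁹ × 5.647×10^-7 / 3.960² = 3.731×10^4 N
Factor of safety n = P_cr / P = 37.315 / 18.5 = 2.02

n ≈ 2.02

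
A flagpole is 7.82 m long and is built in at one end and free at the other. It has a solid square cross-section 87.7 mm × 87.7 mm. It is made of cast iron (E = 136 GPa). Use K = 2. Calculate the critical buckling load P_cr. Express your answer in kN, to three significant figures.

P_cr ≈ 27.1 kN

I = a⁴/12 = 87.7⁴/12 = 4.930×10^6 mm⁴
I = 4.930×10^6 mm⁴ = 4.930×10^-6 m⁴
Effective length L_e = K·L = 2 × 7.82 = 15.64 m
P_cr = π²EI / L_e² = π² × 136×10⁹ × 4.930×10^-6 / 15.64² = 2.705×10^4 N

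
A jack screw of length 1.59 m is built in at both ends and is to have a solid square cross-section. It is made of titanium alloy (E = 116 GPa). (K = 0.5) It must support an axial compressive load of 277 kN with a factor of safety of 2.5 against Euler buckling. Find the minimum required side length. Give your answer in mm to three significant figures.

Required P_cr = n·P = 2.5 × 277 = 692.5 kN
L_e = K·L = 0.5 × 1.59 = 0.7950 m
Required I = P_cr·L_e²/(π²E) = 6.925×10^5 × 0.7950² / (π² × 1.16×10^11) = 3.823×10^-7 m⁴
I_req = 3.823×10^5 mm⁴
Solid square: I = a⁴/12  ⇒  a = (12I)^(1/4) = (12×3.823×10^5)^(1/4) = 46.3 mm

a ≈ 46.3 mm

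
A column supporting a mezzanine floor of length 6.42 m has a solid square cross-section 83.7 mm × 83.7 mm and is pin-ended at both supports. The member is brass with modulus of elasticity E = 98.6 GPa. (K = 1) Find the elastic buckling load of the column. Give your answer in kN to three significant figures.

I = a⁴/12 = 83.7⁴/12 = 4.090×10^6 mm⁴
I = 4.090×10^6 mm⁴ = 4.090×10^-6 m⁴
Effective length L_e = K·L = 1 × 6.42 = 6.420 m
P_cr = π²EI / L_e² = π² × 98.6×10⁹ × 4.090×10^-6 / 6.420² = 9.657×10^4 N

P_cr ≈ 96.6 kN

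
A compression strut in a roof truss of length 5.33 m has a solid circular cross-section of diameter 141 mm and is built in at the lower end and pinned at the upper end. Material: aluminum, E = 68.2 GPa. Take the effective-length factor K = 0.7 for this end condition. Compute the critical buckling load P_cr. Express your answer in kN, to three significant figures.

I = πd⁴/64 = π×141⁴/64 = 1.940×10^7 mm⁴
I = 1.940×10^7 mm⁴ = 1.940×10^-5 m⁴
Effective length L_e = K·L = 0.7 × 5.33 = 3.731 m
P_cr = π²EI / L_e² = π² × 68.2×10⁹ × 1.940×10^-5 / 3.731² = 9.382×10^5 N

P_cr ≈ 938 kN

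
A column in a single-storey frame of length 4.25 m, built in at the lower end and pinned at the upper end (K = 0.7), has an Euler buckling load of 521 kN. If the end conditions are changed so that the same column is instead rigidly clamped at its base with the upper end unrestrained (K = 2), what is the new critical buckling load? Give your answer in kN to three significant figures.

P_cr ∝ 1/K², so P_cr,new = P_cr,old × (K_old/K_new)² = 521 × (0.7/2)²
= 521 × 0.1225 = 63.8 kN

P_cr ≈ 63.8 kN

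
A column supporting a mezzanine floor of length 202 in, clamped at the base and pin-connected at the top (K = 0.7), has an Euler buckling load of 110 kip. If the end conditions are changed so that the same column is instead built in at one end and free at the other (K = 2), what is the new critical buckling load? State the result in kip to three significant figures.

P_cr ∝ 1/K², so P_cr,new = P_cr,old × (K_old/K_new)² = 110 × (0.7/2)²
= 110 × 0.1225 = 13.5 kip

P_cr ≈ 13.5 kip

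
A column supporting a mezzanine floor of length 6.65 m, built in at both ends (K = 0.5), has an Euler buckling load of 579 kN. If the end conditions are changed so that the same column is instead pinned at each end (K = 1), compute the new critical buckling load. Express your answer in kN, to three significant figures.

P_cr ≈ 145 kN

P_cr ∝ 1/K², so P_cr,new = P_cr,old × (K_old/K_new)² = 579 × (0.5/1)²
= 579 × 0.2500 = 145 kN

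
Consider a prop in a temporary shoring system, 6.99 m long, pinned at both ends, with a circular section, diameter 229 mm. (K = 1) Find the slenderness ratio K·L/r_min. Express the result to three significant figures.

λ ≈ 122

For a solid circle r = d/4 = 229/4 = 57.25 mm
L_e = K·L = 1 × 6.99 m = 6.990 m = 6990.0 mm
λ = L_e / r_min = 6990.0 / 57.25 = 122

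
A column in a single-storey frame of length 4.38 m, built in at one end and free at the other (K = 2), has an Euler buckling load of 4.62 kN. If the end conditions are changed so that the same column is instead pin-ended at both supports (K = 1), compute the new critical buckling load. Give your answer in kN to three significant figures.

P_cr ∝ 1/K², so P_cr,new = P_cr,old × (K_old/K_new)² = 4.62 × (2/1)²
= 4.62 × 4.000 = 18.5 kN

P_cr ≈ 18.5 kN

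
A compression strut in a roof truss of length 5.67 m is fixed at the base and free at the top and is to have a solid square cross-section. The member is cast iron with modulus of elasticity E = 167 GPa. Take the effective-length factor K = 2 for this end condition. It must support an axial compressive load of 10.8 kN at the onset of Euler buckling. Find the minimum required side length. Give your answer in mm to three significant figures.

L_e = K·L = 2 × 5.67 = 11.34 m
Required I = P_cr·L_e²/(π²E) = 1.080×10^4 × 11.34² / (π² × 1.67×10^11) = 8.426×10^-7 m⁴
I_req = 8.426×10^5 mm⁴
Solid square: I = a⁴/12  ⇒  a = (12I)^(1/4) = (12×8.426×10^5)^(1/4) = 56.4 mm

a ≈ 56.4 mm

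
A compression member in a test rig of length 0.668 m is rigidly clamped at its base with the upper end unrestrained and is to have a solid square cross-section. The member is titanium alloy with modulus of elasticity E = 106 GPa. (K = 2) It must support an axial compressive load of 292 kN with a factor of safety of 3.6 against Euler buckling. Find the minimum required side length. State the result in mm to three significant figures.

a ≈ 68.1 mm

Required P_cr = n·P = 3.6 × 292 = 1051 kN
L_e = K·L = 2 × 0.668 = 1.336 m
Required I = P_cr·L_e²/(π²E) = 1.051×10^6 × 1.336² / (π² × 1.06×10^11) = 1.793×10^-6 m⁴
I_req = 1.793×10^6 mm⁴
Solid square: I = a⁴/12  ⇒  a = (12I)^(1/4) = (12×1.793×10^6)^(1/4) = 68.1 mm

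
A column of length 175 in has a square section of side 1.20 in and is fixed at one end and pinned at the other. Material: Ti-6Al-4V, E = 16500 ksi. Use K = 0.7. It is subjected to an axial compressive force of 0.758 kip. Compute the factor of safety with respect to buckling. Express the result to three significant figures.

I = a⁴/12 = 1.20⁴/12 = 0.1728 in⁴
Effective length L_e = K·L = 0.7 × 175 = 122.5 in
P_cr = π²EI / L_e² = π² × 16500×10³ × 0.1728 / 122.5² = 1.875×10^3 lb
Factor of safety n = P_cr / P = 1.8752 / 0.758 = 2.47

n ≈ 2.47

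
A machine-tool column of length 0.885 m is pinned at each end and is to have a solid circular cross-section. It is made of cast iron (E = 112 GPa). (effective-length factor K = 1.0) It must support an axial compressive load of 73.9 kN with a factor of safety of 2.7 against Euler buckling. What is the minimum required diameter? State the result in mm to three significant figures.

Required P_cr = n·P = 2.7 × 73.9 = 199.5 kN
L_e = K·L = 1 × 0.885 = 0.8850 m
Required I = P_cr·L_e²/(π²E) = 1.995×10^5 × 0.8850² / (π² × 1.12×10^11) = 1.414×10^-7 m⁴
I_req = 1.414×10^5 mm⁴
Solid circle: I = πd⁴/64  ⇒  d = (64I/π)^(1/4) = (64×1.414×10^5/π)^(1/4) = 41.2 mm

d ≈ 41.2 mm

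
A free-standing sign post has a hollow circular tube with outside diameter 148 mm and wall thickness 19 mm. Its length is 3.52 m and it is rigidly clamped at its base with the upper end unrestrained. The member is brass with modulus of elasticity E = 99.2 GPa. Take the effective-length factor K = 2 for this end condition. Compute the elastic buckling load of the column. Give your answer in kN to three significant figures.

Inner diameter d_i = 148 − 2×19 = 110.0 mm
I = π(d_o⁴ − d_i⁴)/64 = π(148⁴ − 110.0⁴)/64 = 1.636×10^7 mm⁴
I = 1.636×10^7 mm⁴ = 1.636×10^-5 m⁴
Effective length L_e = K·L = 2 × 3.52 = 7.040 m
P_cr = π²EI / L_e² = π² × 99.2×10⁹ × 1.636×10^-5 / 7.040² = 3.233×10^5 N

P_cr ≈ 323 kN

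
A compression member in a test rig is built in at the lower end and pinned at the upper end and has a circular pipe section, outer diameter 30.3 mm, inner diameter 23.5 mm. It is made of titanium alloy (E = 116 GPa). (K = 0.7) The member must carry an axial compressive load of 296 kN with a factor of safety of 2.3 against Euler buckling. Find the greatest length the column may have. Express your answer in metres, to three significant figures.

d_o = 30.3 mm, d_i = 23.5 mm
I = π(d_o⁴ − d_i⁴)/64 = π(30.3⁴ − 23.50⁴)/64 = 2.640×10^4 mm⁴
I = 2.640×10^-8 m⁴
Required critical load P_cr = n·P = 2.3 × 296 = 680.8 kN = 6.808×10^5 N
From P_cr = π²EI/(K·L)²:  L = (1/K)·√(π²EI/P_cr) = (1/0.7)·√(π²×1.16×10^11×2.640×10^-8/6.808×10^5)
L = 0.301 m

L_max ≈ 0.301 m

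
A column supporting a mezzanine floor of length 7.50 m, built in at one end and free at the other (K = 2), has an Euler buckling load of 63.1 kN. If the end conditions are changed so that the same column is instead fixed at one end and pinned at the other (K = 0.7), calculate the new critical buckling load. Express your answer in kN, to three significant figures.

P_cr ∝ 1/K², so P_cr,new = P_cr,old × (K_old/K_new)² = 63.1 × (2/0.7)²
= 63.1 × 8.163 = 515 kN

P_cr ≈ 515 kN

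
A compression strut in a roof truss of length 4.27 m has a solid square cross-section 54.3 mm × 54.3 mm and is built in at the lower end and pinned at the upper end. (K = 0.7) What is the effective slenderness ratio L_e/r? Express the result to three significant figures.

For a square r = a/√12 = 54.3/√12 = 15.68 mm
L_e = K·L = 0.7 × 4.27 m = 2.989 m = 2989.0 mm
λ = L_e / r_min = 2989.0 / 15.68 = 191

λ ≈ 191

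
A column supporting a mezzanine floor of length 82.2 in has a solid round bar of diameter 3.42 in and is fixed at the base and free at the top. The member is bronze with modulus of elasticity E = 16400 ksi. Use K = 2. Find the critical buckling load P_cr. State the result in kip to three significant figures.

I = πd⁴/64 = π×3.42⁴/64 = 6.715 in⁴
Effective length L_e = K·L = 2 × 82.2 = 164.4 in
P_cr = π²EI / L_e² = π² × 16400×10³ × 6.715 / 164.4² = 4.022×10^4 lb

P_cr ≈ 40.2 kip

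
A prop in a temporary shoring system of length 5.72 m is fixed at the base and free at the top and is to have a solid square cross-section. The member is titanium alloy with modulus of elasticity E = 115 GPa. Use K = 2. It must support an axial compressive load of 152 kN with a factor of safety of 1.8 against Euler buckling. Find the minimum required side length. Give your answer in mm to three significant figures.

a ≈ 139 mm

Required P_cr = n·P = 1.8 × 152 = 273.6 kN
L_e = K·L = 2 × 5.72 = 11.44 m
Required I = P_cr·L_e²/(π²E) = 2.736×10^5 × 11.44² / (π² × 1.15×10^11) = 3.155×10^-5 m⁴
I_req = 3.155×10^7 mm⁴
Solid square: I = a⁴/12  ⇒  a = (12I)^(1/4) = (12×3.155×10^7)^(1/4) = 139 mm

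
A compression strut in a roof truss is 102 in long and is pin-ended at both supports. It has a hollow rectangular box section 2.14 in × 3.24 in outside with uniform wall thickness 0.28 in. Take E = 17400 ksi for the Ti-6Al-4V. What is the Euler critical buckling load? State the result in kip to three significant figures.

P_cr ≈ 29.1 kip

Inner dimensions: h_i = 3.24 − 2×0.28 = 2.680 in, b_i = 2.14 − 2×0.28 = 1.580 in
Weak-axis I_min = (h_o·b_o³ − h_i·b_i³)/12 with b_o = 2.14, b_i = 1.580 in (shorter outer/inner sides).
I_min = (3.24×2.14³ − 2.680×1.580³)/12 = 1.765 in⁴
Effective length L_e = K·L = 1 × 102 = 102.0 in
P_cr = π²EI / L_e² = π² × 17400×10³ × 1.765 / 102.0² = 2.914×10^4 lb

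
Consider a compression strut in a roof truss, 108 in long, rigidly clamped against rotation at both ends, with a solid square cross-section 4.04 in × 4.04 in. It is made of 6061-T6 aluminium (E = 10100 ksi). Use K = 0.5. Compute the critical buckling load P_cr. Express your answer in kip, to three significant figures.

P_cr ≈ 759 kip

I = a⁴/12 = 4.04⁴/12 = 22.20 in⁴
Effective length L_e = K·L = 0.5 × 108 = 54.00 in
P_cr = π²EI / L_e² = π² × 10100×10³ × 22.20 / 54.00² = 7.589×10^5 lb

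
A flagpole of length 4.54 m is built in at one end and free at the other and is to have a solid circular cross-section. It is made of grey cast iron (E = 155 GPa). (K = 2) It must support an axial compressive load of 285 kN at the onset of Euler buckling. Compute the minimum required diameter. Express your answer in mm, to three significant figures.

d ≈ 133 mm

L_e = K·L = 2 × 4.54 = 9.080 m
Required I = P_cr·L_e²/(π²E) = 2.850×10^5 × 9.080² / (π² × 1.55×10^11) = 1.536×10^-5 m⁴
I_req = 1.536×10^7 mm⁴
Solid circle: I = πd⁴/64  ⇒  d = (64I/π)^(1/4) = (64×1.536×10^7/π)^(1/4) = 133 mm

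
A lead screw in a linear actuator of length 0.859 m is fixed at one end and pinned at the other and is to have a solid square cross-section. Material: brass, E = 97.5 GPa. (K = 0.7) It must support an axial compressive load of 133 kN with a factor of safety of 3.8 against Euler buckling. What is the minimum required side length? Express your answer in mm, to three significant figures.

Required P_cr = n·P = 3.8 × 133 = 505.4 kN
L_e = K·L = 0.7 × 0.859 = 0.6013 m
Required I = P_cr·L_e²/(π²E) = 5.054×10^5 × 0.6013² / (π² × 9.75×10^10) = 1.899×10^-7 m⁴
I_req = 1.899×10^5 mm⁴
Solid square: I = a⁴/12  ⇒  a = (12I)^(1/4) = (12×1.899×10^5)^(1/4) = 38.9 mm

a ≈ 38.9 mm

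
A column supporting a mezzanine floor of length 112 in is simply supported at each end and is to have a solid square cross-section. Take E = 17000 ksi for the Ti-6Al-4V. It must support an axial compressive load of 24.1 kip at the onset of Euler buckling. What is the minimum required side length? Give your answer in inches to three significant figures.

a ≈ 2.16 in

L_e = K·L = 1 × 112 = 112.0 in
Required I = P_cr·L_e²/(π²E) = 2.410×10^4 × 112.0² / (π² × 1.70×10^7) = 1.802 in⁴
Solid square: I = a⁴/12  ⇒  a = (12I)^(1/4) = (12×1.802)^(1/4) = 2.16 in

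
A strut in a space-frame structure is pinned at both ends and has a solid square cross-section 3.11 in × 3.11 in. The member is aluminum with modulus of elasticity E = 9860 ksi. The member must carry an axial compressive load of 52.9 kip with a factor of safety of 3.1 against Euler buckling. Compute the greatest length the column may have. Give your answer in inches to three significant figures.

L_max ≈ 68.0 in

I = a⁴/12 = 3.11⁴/12 = 7.796 in⁴
Required critical load P_cr = n·P = 3.1 × 52.9 = 164.0 kip = 1.640×10^5 lb
From P_cr = π²EI/(K·L)²:  L = (1/K)·√(π²EI/P_cr) = (1/1)·√(π²×9.86×10^6×7.796/1.640×10^5)
L = 68.0 in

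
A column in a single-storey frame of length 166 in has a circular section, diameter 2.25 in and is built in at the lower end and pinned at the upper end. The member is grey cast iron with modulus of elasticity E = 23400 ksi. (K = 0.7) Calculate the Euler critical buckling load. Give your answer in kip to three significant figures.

I = πd⁴/64 = π×2.25⁴/64 = 1.258 in⁴
Effective length L_e = K·L = 0.7 × 166 = 116.2 in
P_cr = π²EI / L_e² = π² × 23400×10³ × 1.258 / 116.2² = 2.152×10^4 lb

P_cr ≈ 21.5 kip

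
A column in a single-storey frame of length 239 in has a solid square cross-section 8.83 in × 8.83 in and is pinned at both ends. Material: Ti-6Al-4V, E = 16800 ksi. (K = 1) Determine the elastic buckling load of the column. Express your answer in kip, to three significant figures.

P_cr ≈ 1470 kip

I = a⁴/12 = 8.83⁴/12 = 506.6 in⁴
Effective length L_e = K·L = 1 × 239 = 239.0 in
P_cr = π²EI / L_e² = π² × 16800×10³ × 506.6 / 239.0² = 1.471×10^6 lb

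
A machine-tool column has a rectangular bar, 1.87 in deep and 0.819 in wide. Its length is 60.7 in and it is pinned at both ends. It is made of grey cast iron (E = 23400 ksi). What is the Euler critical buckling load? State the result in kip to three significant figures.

Buckling occurs about the weak axis: I_min = h·b³/12 with b = 0.819 in (the shorter side).
I_min = 1.87×0.819³/12 = 8.561×10^-2 in⁴
Effective length L_e = K·L = 1 × 60.7 = 60.70 in
P_cr = π²EI / L_e² = π² × 23400×10³ × 8.561×10^-2 / 60.70² = 5.366×10^3 lb

P_cr ≈ 5.37 kip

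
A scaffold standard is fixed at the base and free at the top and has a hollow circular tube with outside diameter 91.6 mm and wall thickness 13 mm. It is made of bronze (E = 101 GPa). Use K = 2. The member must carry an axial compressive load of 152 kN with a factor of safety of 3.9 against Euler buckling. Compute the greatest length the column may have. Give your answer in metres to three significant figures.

Inner diameter d_i = 91.6 − 2×13 = 65.60 mm
I = π(d_o⁴ − d_i⁴)/64 = π(91.6⁴ − 65.60⁴)/64 = 2.547×10^6 mm⁴
I = 2.547×10^-6 m⁴
Required critical load P_cr = n·P = 3.9 × 152 = 592.8 kN = 5.928×10^5 N
From P_cr = π²EI/(K·L)²:  L = (1/K)·√(π²EI/P_cr) = (1/2)·√(π²×1.01×10^11×2.547×10^-6/5.928×10^5)
L = 1.03 m

L_max ≈ 1.03 m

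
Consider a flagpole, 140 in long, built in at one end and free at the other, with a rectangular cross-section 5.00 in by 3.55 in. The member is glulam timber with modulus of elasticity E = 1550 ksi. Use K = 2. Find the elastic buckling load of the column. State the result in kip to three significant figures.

P_cr ≈ 3.64 kip

Buckling occurs about the weak axis: I_min = h·b³/12 with b = 3.55 in (the shorter side).
I_min = 5.00×3.55³/12 = 18.64 in⁴
Effective length L_e = K·L = 2 × 140 = 280.0 in
P_cr = π²EI / L_e² = π² × 1550×10³ × 18.64 / 280.0² = 3.637×10^3 lb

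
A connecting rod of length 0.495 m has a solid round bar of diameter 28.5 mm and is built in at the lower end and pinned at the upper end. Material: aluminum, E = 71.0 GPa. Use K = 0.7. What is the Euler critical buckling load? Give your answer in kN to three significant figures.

P_cr ≈ 189 kN

I = πd⁴/64 = π×28.5⁴/64 = 3.239×10^4 mm⁴
I = 3.239×10^4 mm⁴ = 3.239×10^-8 m⁴
Effective length L_e = K·L = 0.7 × 0.495 = 0.3465 m
P_cr = π²EI / L_e² = π² × 71.0×10⁹ × 3.239×10^-8 / 0.3465² = 1.890×10^5 N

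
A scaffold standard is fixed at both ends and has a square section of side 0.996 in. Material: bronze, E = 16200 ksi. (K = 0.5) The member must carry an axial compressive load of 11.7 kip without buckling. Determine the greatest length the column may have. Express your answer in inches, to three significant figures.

I = a⁴/12 = 0.996⁴/12 = 8.201×10^-2 in⁴
At the buckling limit P_cr = P = 1.170×10^4 lb
From P_cr = π²EI/(K·L)²:  L = (1/K)·√(π²EI/P_cr) = (1/0.5)·√(π²×1.62×10^7×8.201×10^-2/1.170×10^4)
L = 67.0 in

L_max ≈ 67.0 in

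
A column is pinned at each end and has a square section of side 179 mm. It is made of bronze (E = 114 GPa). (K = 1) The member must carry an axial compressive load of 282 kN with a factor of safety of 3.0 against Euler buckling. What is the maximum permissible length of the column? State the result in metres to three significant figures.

I = a⁴/12 = 179⁴/12 = 8.555×10^7 mm⁴
I = 8.555×10^-5 m⁴
Required critical load P_cr = n·P = 3.0 × 282 = 846.0 kN = 8.460×10^5 N
From P_cr = π²EI/(K·L)²:  L = (1/K)·√(π²EI/P_cr) = (1/1)·√(π²×1.14×10^11×8.555×10^-5/8.460×10^5)
L = 10.7 m

L_max ≈ 10.7 m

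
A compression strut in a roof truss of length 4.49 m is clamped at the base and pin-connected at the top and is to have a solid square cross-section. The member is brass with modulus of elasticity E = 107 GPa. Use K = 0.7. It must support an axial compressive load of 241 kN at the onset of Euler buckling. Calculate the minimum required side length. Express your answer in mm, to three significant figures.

L_e = K·L = 0.7 × 4.49 = 3.143 m
Required I = P_cr·L_e²/(π²E) = 2.410×10^5 × 3.143² / (π² × 1.07×10^11) = 2.254×10^-6 m⁴
I_req = 2.254×10^6 mm⁴
Solid square: I = a⁴/12  ⇒  a = (12I)^(1/4) = (12×2.254×10^6)^(1/4) = 72.1 mm

a ≈ 72.1 mm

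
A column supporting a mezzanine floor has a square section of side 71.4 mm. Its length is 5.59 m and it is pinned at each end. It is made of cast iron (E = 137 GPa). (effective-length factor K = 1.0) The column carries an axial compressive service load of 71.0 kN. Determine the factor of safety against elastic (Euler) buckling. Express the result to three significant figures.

n ≈ 1.32

I = a⁴/12 = 71.4⁴/12 = 2.166×10^6 mm⁴
I = 2.166×10^6 mm⁴ = 2.166×10^-6 m⁴
Effective length L_e = K·L = 1 × 5.59 = 5.590 m
P_cr = π²EI / L_e² = π² × 137×10⁹ × 2.166×10^-6 / 5.590² = 9.371×10^4 N
Factor of safety n = P_cr / P = 93.715 / 71.0 = 1.32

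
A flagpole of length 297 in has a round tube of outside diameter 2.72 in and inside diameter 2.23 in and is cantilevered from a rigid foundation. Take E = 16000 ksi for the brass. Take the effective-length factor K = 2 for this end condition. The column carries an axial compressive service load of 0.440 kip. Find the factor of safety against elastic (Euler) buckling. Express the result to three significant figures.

n ≈ 1.50

d_o = 2.72 in, d_i = 2.23 in
I = π(d_o⁴ − d_i⁴)/64 = π(2.72⁴ − 2.230⁴)/64 = 1.473 in⁴
Effective length L_e = K·L = 2 × 297 = 594.0 in
P_cr = π²EI / L_e² = π² × 16000×10³ × 1.473 / 594.0² = 659.2 lb
Factor of safety n = P_cr / P = 0.65922 / 0.440 = 1.50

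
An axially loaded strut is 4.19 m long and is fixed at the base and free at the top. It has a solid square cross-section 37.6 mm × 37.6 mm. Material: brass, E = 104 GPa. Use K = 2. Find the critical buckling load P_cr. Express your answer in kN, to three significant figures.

I = a⁴/12 = 37.6⁴/12 = 1.666×10^5 mm⁴
I = 1.666×10^5 mm⁴ = 1.666×10^-7 m⁴
Effective length L_e = K·L = 2 × 4.19 = 8.380 m
P_cr = π²EI / L_e² = π² × 104×10⁹ × 1.666×10^-7 / 8.380² = 2.435×10^3 N

P_cr ≈ 2.43 kN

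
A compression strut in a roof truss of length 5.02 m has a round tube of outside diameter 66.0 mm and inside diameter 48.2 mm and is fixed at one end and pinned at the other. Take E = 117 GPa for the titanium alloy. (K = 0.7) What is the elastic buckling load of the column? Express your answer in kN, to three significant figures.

d_o = 66.0 mm, d_i = 48.2 mm
I = π(d_o⁴ − d_i⁴)/64 = π(66.0⁴ − 48.20⁴)/64 = 6.665×10^5 mm⁴
I = 6.665×10^5 mm⁴ = 6.665×10^-7 m⁴
Effective length L_e = K·L = 0.7 × 5.02 = 3.514 m
P_cr = π²EI / L_e² = π² × 117×10⁹ × 6.665×10^-7 / 3.514² = 6.233×10^4 N

P_cr ≈ 62.3 kN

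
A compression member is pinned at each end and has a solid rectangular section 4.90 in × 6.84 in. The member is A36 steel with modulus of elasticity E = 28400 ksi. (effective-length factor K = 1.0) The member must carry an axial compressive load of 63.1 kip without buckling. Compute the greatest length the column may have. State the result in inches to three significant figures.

L_max ≈ 546 in

Buckling occurs about the weak axis: I_min = h·b³/12 with b = 4.90 in (the shorter side).
I_min = 6.84×4.90³/12 = 67.06 in⁴
At the buckling limit P_cr = P = 6.310×10^4 lb
From P_cr = π²EI/(K·L)²:  L = (1/K)·√(π²EI/P_cr) = (1/1)·√(π²×2.84×10^7×67.06/6.310×10^4)
L = 546 in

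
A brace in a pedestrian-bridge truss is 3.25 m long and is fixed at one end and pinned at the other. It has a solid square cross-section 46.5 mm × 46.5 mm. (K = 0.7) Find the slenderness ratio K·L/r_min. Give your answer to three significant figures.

I = a⁴/12 = 46.5⁴/12 = 3.896×10^5 mm⁴
A = 2.162×10^3 mm²;  r_min = √(I/A) = √(3.896×10^5/2.162×10^3) = 13.42 mm
L_e = K·L = 0.7 × 3.25 m = 2.275 m = 2275.0 mm
λ = L_e / r_min = 2275.0 / 13.42 = 169

λ ≈ 169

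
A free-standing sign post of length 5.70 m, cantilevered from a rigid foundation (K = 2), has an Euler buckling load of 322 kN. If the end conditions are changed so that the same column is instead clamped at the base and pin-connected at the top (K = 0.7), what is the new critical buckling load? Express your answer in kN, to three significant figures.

P_cr ≈ 2630 kN

P_cr ∝ 1/K², so P_cr,new = P_cr,old × (K_old/K_new)² = 322 × (2/0.7)²
= 322 × 8.163 = 2630 kN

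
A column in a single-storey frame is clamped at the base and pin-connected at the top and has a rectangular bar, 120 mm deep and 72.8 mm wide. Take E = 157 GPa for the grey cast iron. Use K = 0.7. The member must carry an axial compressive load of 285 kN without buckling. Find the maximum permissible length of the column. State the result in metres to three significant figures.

L_max ≈ 6.54 m

Buckling occurs about the weak axis: I_min = h·b³/12 with b = 72.8 mm (the shorter side).
I_min = 120×72.8³/12 = 3.858×10^6 mm⁴
I = 3.858×10^-6 m⁴
At the buckling limit P_cr = P = 2.850×10^5 N
From P_cr = π²EI/(K·L)²:  L = (1/K)·√(π²EI/P_cr) = (1/0.7)·√(π²×1.57×10^11×3.858×10^-6/2.850×10^5)
L = 6.54 m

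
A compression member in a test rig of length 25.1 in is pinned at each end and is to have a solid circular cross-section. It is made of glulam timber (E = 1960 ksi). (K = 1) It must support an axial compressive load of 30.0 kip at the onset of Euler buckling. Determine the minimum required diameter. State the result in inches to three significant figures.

d ≈ 2.11 in

L_e = K·L = 1 × 25.1 = 25.10 in
Required I = P_cr·L_e²/(π²E) = 3.000×10^4 × 25.10² / (π² × 1.96×10^6) = 0.9770 in⁴
Solid circle: I = πd⁴/64  ⇒  d = (64I/π)^(1/4) = (64×0.9770/π)^(1/4) = 2.11 in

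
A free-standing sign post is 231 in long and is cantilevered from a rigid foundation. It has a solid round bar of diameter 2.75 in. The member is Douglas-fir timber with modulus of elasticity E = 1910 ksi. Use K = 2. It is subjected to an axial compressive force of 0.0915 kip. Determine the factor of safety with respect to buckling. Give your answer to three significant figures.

I = πd⁴/64 = π×2.75⁴/64 = 2.807 in⁴
Effective length L_e = K·L = 2 × 231 = 462.0 in
P_cr = π²EI / L_e² = π² × 1910×10³ × 2.807 / 462.0² = 247.9 lb
Factor of safety n = P_cr / P = 0.24794 / 0.0915 = 2.71

n ≈ 2.71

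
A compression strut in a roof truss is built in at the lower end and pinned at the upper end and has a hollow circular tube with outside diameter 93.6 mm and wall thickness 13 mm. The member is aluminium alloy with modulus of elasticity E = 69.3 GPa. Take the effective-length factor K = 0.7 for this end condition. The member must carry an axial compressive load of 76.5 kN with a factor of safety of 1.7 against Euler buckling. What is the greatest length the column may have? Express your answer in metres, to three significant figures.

L_max ≈ 5.43 m

Inner diameter d_i = 93.6 − 2×13 = 67.60 mm
I = π(d_o⁴ − d_i⁴)/64 = π(93.6⁴ − 67.60⁴)/64 = 2.743×10^6 mm⁴
I = 2.743×10^-6 m⁴
Required critical load P_cr = n·P = 1.7 × 76.5 = 130.0 kN = 1.300×10^5 N
From P_cr = π²EI/(K·L)²:  L = (1/K)·√(π²EI/P_cr) = (1/0.7)·√(π²×6.93×10^10×2.743×10^-6/1.300×10^5)
L = 5.43 m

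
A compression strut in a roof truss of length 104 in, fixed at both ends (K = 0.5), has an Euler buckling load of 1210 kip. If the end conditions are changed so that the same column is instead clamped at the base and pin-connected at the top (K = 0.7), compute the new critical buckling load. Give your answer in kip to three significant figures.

P_cr ≈ 617 kip

P_cr ∝ 1/K², so P_cr,new = P_cr,old × (K_old/K_new)² = 1210 × (0.5/0.7)²
= 1210 × 0.5102 = 617 kip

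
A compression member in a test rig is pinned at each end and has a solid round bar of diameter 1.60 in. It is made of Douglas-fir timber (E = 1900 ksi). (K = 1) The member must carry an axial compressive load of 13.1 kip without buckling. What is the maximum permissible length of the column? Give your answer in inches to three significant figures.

I = πd⁴/64 = π×1.60⁴/64 = 0.3217 in⁴
At the buckling limit P_cr = P = 1.310×10^4 lb
From P_cr = π²EI/(K·L)²:  L = (1/K)·√(π²EI/P_cr) = (1/1)·√(π²×1.90×10^6×0.3217/1.310×10^4)
L = 21.5 in

L_max ≈ 21.5 in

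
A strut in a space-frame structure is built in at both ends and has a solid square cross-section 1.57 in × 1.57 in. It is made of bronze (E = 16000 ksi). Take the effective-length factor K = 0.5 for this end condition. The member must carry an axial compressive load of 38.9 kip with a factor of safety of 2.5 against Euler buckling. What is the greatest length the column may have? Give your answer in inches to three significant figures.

L_max ≈ 57.3 in

I = a⁴/12 = 1.57⁴/12 = 0.5063 in⁴
Required critical load P_cr = n·P = 2.5 × 38.9 = 97.25 kip = 9.725×10^4 lb
From P_cr = π²EI/(K·L)²:  L = (1/K)·√(π²EI/P_cr) = (1/0.5)·√(π²×1.60×10^7×0.5063/9.725×10^4)
L = 57.3 in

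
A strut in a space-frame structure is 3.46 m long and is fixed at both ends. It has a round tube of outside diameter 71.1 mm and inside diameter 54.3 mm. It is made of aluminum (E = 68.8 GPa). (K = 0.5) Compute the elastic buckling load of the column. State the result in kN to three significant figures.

P_cr ≈ 188 kN

d_o = 71.1 mm, d_i = 54.3 mm
I = π(d_o⁴ − d_i⁴)/64 = π(71.1⁴ − 54.30⁴)/64 = 8.277×10^5 mm⁴
I = 8.277×10^5 mm⁴ = 8.277×10^-7 m⁴
Effective length L_e = K·L = 0.5 × 3.46 = 1.730 m
P_cr = π²EI / L_e² = π² × 68.8×10⁹ × 8.277×10^-7 / 1.730² = 1.878×10^5 N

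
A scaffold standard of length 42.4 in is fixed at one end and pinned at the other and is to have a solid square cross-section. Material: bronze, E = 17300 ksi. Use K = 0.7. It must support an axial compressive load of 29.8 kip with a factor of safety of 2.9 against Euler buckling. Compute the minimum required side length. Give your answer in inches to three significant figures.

Required P_cr = n·P = 2.9 × 29.8 = 86.42 kip
L_e = K·L = 0.7 × 42.4 = 29.68 in
Required I = P_cr·L_e²/(π²E) = 8.642×10^4 × 29.68² / (π² × 1.73×10^7) = 0.4459 in⁴
Solid square: I = a⁴/12  ⇒  a = (12I)^(1/4) = (12×0.4459)^(1/4) = 1.52 in

a ≈ 1.52 in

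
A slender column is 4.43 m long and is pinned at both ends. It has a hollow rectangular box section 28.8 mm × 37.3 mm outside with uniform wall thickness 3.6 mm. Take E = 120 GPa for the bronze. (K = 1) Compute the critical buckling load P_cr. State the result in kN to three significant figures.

P_cr ≈ 2.96 kN

Inner dimensions: h_i = 37.3 − 2×3.6 = 30.10 mm, b_i = 28.8 − 2×3.6 = 21.60 mm
Weak-axis I_min = (h_o·b_o³ − h_i·b_i³)/12 with b_o = 28.8, b_i = 21.60 mm (shorter outer/inner sides).
I_min = (37.3×28.8³ − 30.10×21.60³)/12 = 4.897×10^4 mm⁴
I = 4.897×10^4 mm⁴ = 4.897×10^-8 m⁴
Effective length L_e = K·L = 1 × 4.43 = 4.430 m
P_cr = π²EI / L_e² = π² × 120×10⁹ × 4.897×10^-8 / 4.430² = 2.956×10^3 N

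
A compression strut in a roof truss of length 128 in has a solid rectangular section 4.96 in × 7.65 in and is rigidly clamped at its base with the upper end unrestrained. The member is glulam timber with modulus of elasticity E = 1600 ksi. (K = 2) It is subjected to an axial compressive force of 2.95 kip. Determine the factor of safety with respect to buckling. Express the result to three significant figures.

Buckling occurs about the weak axis: I_min = h·b³/12 with b = 4.96 in (the shorter side).
I_min = 7.65×4.96³/12 = 77.79 in⁴
Effective length L_e = K·L = 2 × 128 = 256.0 in
P_cr = π²EI / L_e² = π² × 1600×10³ × 77.79 / 256.0² = 1.874×10^4 lb
Factor of safety n = P_cr / P = 18.744 / 2.95 = 6.35

n ≈ 6.35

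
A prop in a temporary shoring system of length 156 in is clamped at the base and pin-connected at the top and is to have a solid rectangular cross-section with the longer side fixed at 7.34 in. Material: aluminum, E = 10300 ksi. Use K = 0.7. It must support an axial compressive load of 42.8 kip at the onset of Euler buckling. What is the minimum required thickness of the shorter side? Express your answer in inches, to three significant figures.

b ≈ 2.02 in

L_e = K·L = 0.7 × 156 = 109.2 in
Required I = P_cr·L_e²/(π²E) = 4.280×10^4 × 109.2² / (π² × 1.03×10^7) = 5.021 in⁴
Rectangle, weak axis: I_min = h·b³/12 with h = 7.34 in fixed  ⇒  b = (12I/h)^(1/3) = 2.02 in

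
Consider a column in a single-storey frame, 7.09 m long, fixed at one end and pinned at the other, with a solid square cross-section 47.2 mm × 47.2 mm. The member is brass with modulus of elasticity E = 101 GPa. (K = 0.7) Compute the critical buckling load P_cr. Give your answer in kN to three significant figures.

P_cr ≈ 16.7 kN

I = a⁴/12 = 47.2⁴/12 = 4.136×10^5 mm⁴
I = 4.136×10^5 mm⁴ = 4.136×10^-7 m⁴
Effective length L_e = K·L = 0.7 × 7.09 = 4.963 m
P_cr = π²EI / L_e² = π² × 101×10⁹ × 4.136×10^-7 / 4.963² = 1.674×10^4 N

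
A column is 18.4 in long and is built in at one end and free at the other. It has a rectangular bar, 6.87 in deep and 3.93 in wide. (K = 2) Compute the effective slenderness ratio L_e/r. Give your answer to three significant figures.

For a rectangle r_min = b/√12 = 3.93/√12 = 1.134 in
L_e = K·L = 2 × 18.4 = 36.80 in
λ = L_e / r_min = 36.800 / 1.134 = 32.4

λ ≈ 32.4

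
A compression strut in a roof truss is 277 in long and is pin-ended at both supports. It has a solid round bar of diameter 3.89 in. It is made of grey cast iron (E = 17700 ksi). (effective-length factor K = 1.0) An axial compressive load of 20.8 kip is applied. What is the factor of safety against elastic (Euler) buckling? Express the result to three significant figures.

I = πd⁴/64 = π×3.89⁴/64 = 11.24 in⁴
Effective length L_e = K·L = 1 × 277 = 277.0 in
P_cr = π²EI / L_e² = π² × 17700×10³ × 11.24 / 277.0² = 2.559×10^4 lb
Factor of safety n = P_cr / P = 25.591 / 20.8 = 1.23

n ≈ 1.23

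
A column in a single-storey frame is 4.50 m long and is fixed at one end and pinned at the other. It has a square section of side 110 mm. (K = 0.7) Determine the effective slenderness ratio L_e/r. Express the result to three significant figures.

I = a⁴/12 = 110⁴/12 = 1.220×10^7 mm⁴
A = 1.210×10^4 mm²;  r_min = √(I/A) = √(1.220×10^7/1.210×10^4) = 31.75 mm
L_e = K·L = 0.7 × 4.50 m = 3.150 m = 3150.0 mm
λ = L_e / r_min = 3150.0 / 31.75 = 99.2

λ ≈ 99.2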